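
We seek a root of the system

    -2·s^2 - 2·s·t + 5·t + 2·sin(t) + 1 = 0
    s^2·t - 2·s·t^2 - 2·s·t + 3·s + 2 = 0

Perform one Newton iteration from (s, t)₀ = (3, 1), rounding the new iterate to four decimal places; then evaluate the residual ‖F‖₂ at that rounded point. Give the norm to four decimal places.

2.6431

At (3, 1): F = (-16.317058, 8.0000).
Jacobian J = [[-4·s - 2·t, -2·s + 2·cos(t) + 5], [2·s·t - 2·t^2 - 2·t + 3, s^2 - 4·s·t - 2·s]].
At the point, J = [[-14.0000, 0.080605], [5.0000, -9.0000]] (det J = 125.596977).
Solving J·Δ = −F gives Δ = (-1.1641, 0.2422).
Then the next iterate is (s, t)₁ = (1.8359, 1.2422).
Re-evaluating at (1.8359, 1.2422): F = (-2.198175, 1.467650), so ‖F‖₂ = 2.6431.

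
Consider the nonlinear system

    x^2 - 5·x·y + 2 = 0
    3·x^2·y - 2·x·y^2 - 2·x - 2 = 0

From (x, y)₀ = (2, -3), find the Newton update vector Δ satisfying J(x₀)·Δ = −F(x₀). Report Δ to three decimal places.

(-4.161, -4.306)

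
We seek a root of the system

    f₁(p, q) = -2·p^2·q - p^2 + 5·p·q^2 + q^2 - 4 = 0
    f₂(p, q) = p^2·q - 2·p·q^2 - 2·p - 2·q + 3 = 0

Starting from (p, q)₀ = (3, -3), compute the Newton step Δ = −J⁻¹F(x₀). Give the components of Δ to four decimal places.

(-0.8464, 1.0659)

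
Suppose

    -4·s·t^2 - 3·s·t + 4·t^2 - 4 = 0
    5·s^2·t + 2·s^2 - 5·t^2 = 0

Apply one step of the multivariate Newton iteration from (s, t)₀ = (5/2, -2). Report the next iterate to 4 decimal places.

At (5/2, -2): F = (-13.0000, -70.0000).
Jacobian J = [[-4·t^2 - 3·t, -8·s·t - 3·s + 8·t], [10·s·t + 4·s, 5·s^2 - 10·t]].
At the point, J = [[-10.0000, 16.5000], [-40.0000, 51.2500]] (det J = 147.5000).
Solving J·Δ = −F gives Δ = (-3.3136, -1.2203).
Then the next iterate is (s, t)₁ = (-0.8136, -3.2203).

(-0.8136, -3.2203)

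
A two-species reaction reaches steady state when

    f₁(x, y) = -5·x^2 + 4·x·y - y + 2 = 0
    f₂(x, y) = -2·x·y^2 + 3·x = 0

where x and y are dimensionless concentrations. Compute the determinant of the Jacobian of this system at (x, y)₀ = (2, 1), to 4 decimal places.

J = [[-10·x + 4·y, 4·x - 1], [-2·y^2 + 3, -4·x·y]].
At the point, J = [[-16.0000, 7.0000], [1.0000, -8.0000]].
det J = 121.0000.

121.0000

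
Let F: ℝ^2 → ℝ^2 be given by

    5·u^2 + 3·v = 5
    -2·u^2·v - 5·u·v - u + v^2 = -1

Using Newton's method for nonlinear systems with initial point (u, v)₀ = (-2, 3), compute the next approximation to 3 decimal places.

(-1.250, 0.000)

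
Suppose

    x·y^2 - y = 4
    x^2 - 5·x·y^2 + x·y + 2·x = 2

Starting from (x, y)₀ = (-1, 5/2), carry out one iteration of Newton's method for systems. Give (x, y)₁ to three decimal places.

(-7.733, -6.639)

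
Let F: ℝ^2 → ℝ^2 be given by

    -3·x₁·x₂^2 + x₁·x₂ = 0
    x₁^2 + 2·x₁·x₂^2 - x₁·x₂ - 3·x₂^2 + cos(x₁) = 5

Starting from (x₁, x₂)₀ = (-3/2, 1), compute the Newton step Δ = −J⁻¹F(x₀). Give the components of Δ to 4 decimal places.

(-0.7835, -0.6089)

At (-3/2, 1): F = (3.0000, -7.179263).
Jacobian J = [[-3·x₂^2 + x₂, -6·x₁·x₂ + x₁], [2·x₁ + 2·x₂^2 - x₂ - sin(x₁), 4·x₁·x₂ - x₁ - 6·x₂]].
At the point, J = [[-2.0000, 7.5000], [-1.002505, -10.5000]] (det J = 28.518788).
Solving J·Δ = −F gives Δ = (-0.7835, -0.6089).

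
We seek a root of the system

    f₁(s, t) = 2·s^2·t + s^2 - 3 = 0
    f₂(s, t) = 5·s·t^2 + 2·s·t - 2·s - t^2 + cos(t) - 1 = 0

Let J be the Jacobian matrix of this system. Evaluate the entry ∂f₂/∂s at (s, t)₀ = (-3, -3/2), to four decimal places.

6.2500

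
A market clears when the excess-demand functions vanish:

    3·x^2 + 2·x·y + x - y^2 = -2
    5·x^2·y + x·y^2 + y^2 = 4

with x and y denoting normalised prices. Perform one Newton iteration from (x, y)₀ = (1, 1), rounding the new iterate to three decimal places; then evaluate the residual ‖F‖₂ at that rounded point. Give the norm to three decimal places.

At (1, 1): F = (7.000, 3.000).
Jacobian J = [[6·x + 2·y + 1, 2·x - 2·y], [10·x·y + y^2, 5·x^2 + 2·x·y + 2·y]].
At the point, J = [[9.000, 0.000], [11.000, 9.000]] (det J = 81.000).
Solving J·Δ = −F gives Δ = (-0.778, 0.617).
Then the next iterate is (x, y)₁ = (0.222, 1.617).
Re-evaluating at (0.222, 1.617): F = (0.47311, -0.40639), so ‖F‖₂ = 0.624.

0.624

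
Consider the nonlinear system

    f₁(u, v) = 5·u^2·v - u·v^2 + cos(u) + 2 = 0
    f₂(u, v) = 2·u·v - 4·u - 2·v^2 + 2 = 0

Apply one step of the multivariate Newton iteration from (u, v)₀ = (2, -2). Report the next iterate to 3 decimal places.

(2.187, -0.042)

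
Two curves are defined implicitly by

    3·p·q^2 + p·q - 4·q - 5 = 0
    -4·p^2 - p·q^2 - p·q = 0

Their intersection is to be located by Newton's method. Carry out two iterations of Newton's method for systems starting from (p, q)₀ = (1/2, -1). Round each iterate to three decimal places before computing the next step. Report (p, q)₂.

(0.104, -1.161)

At (1/2, -1): F = (0.000, -1.000).
Jacobian J = [[3·q^2 + q, 6·p·q + p - 4], [-8·p - q^2 - q, -2·p·q - p]].
At the point, J = [[2.000, -6.500], [-4.000, 0.500]] (det J = -25.000).
Solving J·Δ = −F gives Δ = (-0.260, -0.080).
Then the next iterate is (p, q)₁ = (0.240, -1.080).
Round to (0.240, -1.080) and repeat: F = (-0.09939, -0.25114), J = [[2.41920, -5.31520], [-2.00640, 0.27840]].
Δ = (-0.136, -0.081), so (p, q)₂ = (0.104, -1.161).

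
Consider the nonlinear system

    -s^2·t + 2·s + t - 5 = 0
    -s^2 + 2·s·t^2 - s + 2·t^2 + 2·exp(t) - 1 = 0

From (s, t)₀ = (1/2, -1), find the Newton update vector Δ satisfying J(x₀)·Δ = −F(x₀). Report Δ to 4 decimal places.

At (1/2, -1): F = (-4.7500, 1.985759).
Jacobian J = [[-2·s·t + 2, -s^2 + 1], [-2·s + 2·t^2 - 1, 4·s·t + 4·t + 2·exp(t)]].
At the point, J = [[3.0000, 0.7500], [0.0000, -5.264241]] (det J = -15.792723).
Solving J·Δ = −F gives Δ = (1.4890, 0.3772).

(1.4890, 0.3772)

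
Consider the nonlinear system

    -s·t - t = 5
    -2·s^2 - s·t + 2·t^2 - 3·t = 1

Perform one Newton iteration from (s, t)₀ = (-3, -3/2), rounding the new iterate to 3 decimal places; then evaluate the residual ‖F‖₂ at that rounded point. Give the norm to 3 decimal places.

At (-3, -3/2): F = (-8.000, -14.500).
Jacobian J = [[-t, -s - 1], [-4·s - t, -s + 4·t - 3]].
At the point, J = [[1.500, 2.000], [13.500, -6.000]] (det J = -36.000).
Solving J·Δ = −F gives Δ = (2.139, 2.396).
Then the next iterate is (s, t)₁ = (-0.861, 0.896).
Re-evaluating at (-0.861, 0.896): F = (-5.12454, -2.79355), so ‖F‖₂ = 5.837.

5.837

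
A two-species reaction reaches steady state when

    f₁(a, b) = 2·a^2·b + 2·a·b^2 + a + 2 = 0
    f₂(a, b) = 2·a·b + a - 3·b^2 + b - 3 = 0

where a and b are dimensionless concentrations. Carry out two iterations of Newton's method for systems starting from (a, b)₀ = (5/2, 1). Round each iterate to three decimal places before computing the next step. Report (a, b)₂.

(2.429, -0.732)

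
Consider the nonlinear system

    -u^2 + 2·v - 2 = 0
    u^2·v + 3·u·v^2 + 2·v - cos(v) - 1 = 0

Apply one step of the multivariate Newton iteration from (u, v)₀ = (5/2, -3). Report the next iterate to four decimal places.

(-0.2436, -2.7339)

At (5/2, -3): F = (-14.2500, 42.739992).
Jacobian J = [[-2·u, 2], [2·u·v + 3·v^2, u^2 + 6·u·v + sin(v) + 2]].
At the point, J = [[-5.0000, 2.0000], [12.0000, -36.891120]] (det J = 160.455600).
Solving J·Δ = −F gives Δ = (-2.7436, 0.2661).
Then the next iterate is (u, v)₁ = (-0.2436, -2.7339).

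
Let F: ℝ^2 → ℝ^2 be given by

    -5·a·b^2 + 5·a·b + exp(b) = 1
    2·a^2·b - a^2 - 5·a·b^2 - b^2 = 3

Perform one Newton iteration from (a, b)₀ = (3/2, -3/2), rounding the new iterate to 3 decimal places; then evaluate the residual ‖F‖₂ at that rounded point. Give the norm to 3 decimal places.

At (3/2, -3/2): F = (-28.90187, -31.125).
Jacobian J = [[-5·b^2 + 5·b, -10·a·b + 5·a + exp(b)], [4·a·b - 2·a - 5·b^2, 2·a^2 - 10·a·b - 2·b]].
At the point, J = [[-18.750, 30.22313], [-23.250, 30.000]] (det J = 140.18778).
Solving J·Δ = −F gives Δ = (-0.525, 0.630).
Then the next iterate is (a, b)₁ = (0.975, -0.870).
Re-evaluating at (0.975, -0.870): F = (-8.51219, -10.05150), so ‖F‖₂ = 13.172.

13.172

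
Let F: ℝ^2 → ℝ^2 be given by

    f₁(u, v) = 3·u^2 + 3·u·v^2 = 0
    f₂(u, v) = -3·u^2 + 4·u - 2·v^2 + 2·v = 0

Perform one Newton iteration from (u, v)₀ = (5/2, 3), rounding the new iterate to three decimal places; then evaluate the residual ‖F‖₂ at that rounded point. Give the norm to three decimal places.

At (5/2, 3): F = (86.250, -20.750).
Jacobian J = [[6·u + 3·v^2, 6·u·v], [-6·u + 4, -4·v + 2]].
At the point, J = [[42.000, 45.000], [-11.000, -10.000]] (det J = 75.000).
Solving J·Δ = −F gives Δ = (-0.950, -1.030).
Then the next iterate is (u, v)₁ = (1.550, 1.970).
Re-evaluating at (1.550, 1.970): F = (25.25369, -4.82930), so ‖F‖₂ = 25.711.

25.711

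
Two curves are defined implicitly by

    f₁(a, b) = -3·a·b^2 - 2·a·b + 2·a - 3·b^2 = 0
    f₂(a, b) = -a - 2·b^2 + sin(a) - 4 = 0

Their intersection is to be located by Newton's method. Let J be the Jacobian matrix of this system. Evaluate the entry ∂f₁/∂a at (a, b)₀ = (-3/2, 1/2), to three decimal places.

∂f₁/∂a = -3·b^2 - 2·b + 2.
At (-3/2, 1/2) this is 0.250.

0.250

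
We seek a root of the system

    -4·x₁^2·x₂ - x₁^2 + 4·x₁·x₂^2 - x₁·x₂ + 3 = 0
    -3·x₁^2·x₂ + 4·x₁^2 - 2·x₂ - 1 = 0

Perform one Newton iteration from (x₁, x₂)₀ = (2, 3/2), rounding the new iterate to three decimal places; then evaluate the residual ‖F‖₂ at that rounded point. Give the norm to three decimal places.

At (2, 3/2): F = (-10.000, -6.000).
Jacobian J = [[-8·x₁·x₂ - 2·x₁ + 4·x₂^2 - x₂, -4·x₁^2 + 8·x₁·x₂ - x₁], [-6·x₁·x₂ + 8·x₁, -3·x₁^2 - 2]].
At the point, J = [[-20.500, 6.000], [-2.000, -14.000]] (det J = 299.000).
Solving J·Δ = −F gives Δ = (-0.589, -0.344).
Then the next iterate is (x₁, x₂)₁ = (1.411, 1.156).
Re-evaluating at (1.411, 1.156): F = (-2.28578, -2.25283), so ‖F‖₂ = 3.209.

3.209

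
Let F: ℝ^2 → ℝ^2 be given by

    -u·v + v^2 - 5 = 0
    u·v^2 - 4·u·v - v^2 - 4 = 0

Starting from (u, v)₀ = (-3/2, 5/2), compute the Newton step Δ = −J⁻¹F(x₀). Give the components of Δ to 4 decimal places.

(0.0600, -0.7462)

At (-3/2, 5/2): F = (5.0000, -4.6250).
Jacobian J = [[-v, -u + 2·v], [v^2 - 4·v, 2·u·v - 4·u - 2·v]].
At the point, J = [[-2.5000, 6.5000], [-3.7500, -6.5000]] (det J = 40.6250).
Solving J·Δ = −F gives Δ = (0.0600, -0.7462).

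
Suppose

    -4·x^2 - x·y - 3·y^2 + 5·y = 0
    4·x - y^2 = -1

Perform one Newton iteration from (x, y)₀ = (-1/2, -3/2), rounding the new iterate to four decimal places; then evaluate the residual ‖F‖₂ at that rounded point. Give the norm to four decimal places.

3.8863

At (-1/2, -3/2): F = (-16.0000, -3.2500).
Jacobian J = [[-8·x - y, -x - 6·y + 5], [4, -2·y]].
At the point, J = [[5.5000, 14.5000], [4.0000, 3.0000]] (det J = -41.5000).
Solving J·Δ = −F gives Δ = (-0.0211, 1.1114).
Then the next iterate is (x, y)₁ = (-0.5211, -0.3886).
Re-evaluating at (-0.5211, -0.3886): F = (-3.684710, -1.235410), so ‖F‖₂ = 3.8863.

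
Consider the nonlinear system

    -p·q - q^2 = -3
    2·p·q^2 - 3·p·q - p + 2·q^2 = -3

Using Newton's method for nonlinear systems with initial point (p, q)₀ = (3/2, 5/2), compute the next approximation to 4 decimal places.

(1.3515, 1.4802)

At (3/2, 5/2): F = (-7.0000, 21.5000).
Jacobian J = [[-q, -p - 2·q], [2·q^2 - 3·q - 1, 4·p·q - 3·p + 4·q]].
At the point, J = [[-2.5000, -6.5000], [4.0000, 20.5000]] (det J = -25.2500).
Solving J·Δ = −F gives Δ = (-0.1485, -1.0198).
Then the next iterate is (p, q)₁ = (1.3515, 1.4802).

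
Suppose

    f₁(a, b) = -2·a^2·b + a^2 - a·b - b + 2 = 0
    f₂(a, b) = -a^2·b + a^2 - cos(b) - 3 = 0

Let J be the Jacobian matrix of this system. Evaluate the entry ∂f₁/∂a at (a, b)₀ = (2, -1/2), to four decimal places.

8.5000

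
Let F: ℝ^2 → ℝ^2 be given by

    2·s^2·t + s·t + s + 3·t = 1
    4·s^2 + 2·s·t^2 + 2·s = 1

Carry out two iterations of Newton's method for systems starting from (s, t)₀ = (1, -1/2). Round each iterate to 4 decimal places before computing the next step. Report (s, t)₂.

(0.3536, 0.1386)

At (1, -1/2): F = (-3.0000, 5.5000).
Jacobian J = [[4·s·t + t + 1, 2·s^2 + s + 3], [8·s + 2·t^2 + 2, 4·s·t]].
At the point, J = [[-1.5000, 6.0000], [10.5000, -2.0000]] (det J = -60.0000).
Solving J·Δ = −F gives Δ = (-0.4500, 0.3875).
Then the next iterate is (s, t)₁ = (0.5500, -0.1125).
Round to (0.5500, -0.1125) and repeat: F = (-0.917438, 1.323922), J = [[0.6400, 4.1550], [6.425313, -0.2475]].
Δ = (-0.1964, 0.2511), so (s, t)₂ = (0.3536, 0.1386).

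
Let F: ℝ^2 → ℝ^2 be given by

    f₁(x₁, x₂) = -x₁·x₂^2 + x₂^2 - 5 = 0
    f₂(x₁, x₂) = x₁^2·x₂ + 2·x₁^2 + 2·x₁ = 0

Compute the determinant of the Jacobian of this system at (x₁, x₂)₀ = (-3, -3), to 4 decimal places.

111.0000

J = [[-x₂^2, -2·x₁·x₂ + 2·x₂], [2·x₁·x₂ + 4·x₁ + 2, x₁^2]].
At the point, J = [[-9.0000, -24.0000], [8.0000, 9.0000]].
det J = 111.0000.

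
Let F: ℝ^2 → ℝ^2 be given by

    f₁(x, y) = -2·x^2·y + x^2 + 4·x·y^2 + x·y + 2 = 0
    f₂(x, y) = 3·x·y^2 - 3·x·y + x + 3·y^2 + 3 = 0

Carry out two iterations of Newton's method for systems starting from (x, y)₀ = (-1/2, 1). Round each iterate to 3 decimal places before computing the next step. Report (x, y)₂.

(1.976, -1.441)

At (-1/2, 1): F = (-0.750, 5.500).
Jacobian J = [[-4·x·y + 2·x + 4·y^2 + y, -2·x^2 + 8·x·y + x], [3·y^2 - 3·y + 1, 6·x·y - 3·x + 6·y]].
At the point, J = [[6.000, -5.000], [1.000, 4.500]] (det J = 32.000).
Solving J·Δ = −F gives Δ = (-0.754, -1.055).
Then the next iterate is (x, y)₁ = (-1.254, -0.055).
Round to (-1.254, -0.055) and repeat: F = (3.79929, 1.53678), J = [[-2.82678, -3.84727], [1.17407, 3.84582]].
Δ = (3.230, -1.386), so (x, y)₂ = (1.976, -1.441).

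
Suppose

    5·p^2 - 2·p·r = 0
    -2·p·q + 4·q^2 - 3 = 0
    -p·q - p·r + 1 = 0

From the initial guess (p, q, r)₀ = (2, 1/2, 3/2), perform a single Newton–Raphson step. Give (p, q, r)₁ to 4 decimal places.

(-2.0000, 16.5000, -12.0000)

At (2, 1/2, 3/2): F = (14.0000, -4.0000, -3.0000).
Jacobian J = [[10·p - 2·r, 0, -2·p], [-2·q, -2·p + 8·q, 0], [-q - r, -p, -p]].
At the point, J = [[17.0000, 0.0000, -4.0000], [-1.0000, 0.0000, 0.0000], [-2.0000, -2.0000, -2.0000]] (det J = -8.0000).
Solving J·Δ = −F gives Δ = (-4.0000, 16.0000, -13.5000).
Then the next iterate is (p, q, r)₁ = (-2.0000, 16.5000, -12.0000).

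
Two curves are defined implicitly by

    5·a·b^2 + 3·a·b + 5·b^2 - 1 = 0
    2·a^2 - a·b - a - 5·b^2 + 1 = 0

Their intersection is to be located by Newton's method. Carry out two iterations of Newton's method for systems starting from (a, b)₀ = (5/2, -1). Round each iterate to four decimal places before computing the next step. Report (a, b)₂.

At (5/2, -1): F = (9.0000, 8.5000).
Jacobian J = [[5·b^2 + 3·b, 10·a·b + 3·a + 10·b], [4·a - b - 1, -a - 10·b]].
At the point, J = [[2.0000, -27.5000], [10.0000, 7.5000]] (det J = 290.0000).
Solving J·Δ = −F gives Δ = (-1.0388, 0.2517).
Then the next iterate is (a, b)₁ = (1.4612, -0.7483).
Round to (1.4612, -0.7483) and repeat: F = (2.610532, 2.102662), J = [[0.554864, -14.033560], [5.5931, 6.0218]].
Δ = (-0.5527, 0.1642), so (a, b)₂ = (0.9085, -0.5841).

(0.9085, -0.5841)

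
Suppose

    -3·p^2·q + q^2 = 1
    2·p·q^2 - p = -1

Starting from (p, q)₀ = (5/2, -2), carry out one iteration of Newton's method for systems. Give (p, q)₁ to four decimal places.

At (5/2, -2): F = (40.5000, 18.5000).
Jacobian J = [[-6·p·q, -3·p^2 + 2·q], [2·q^2 - 1, 4·p·q]].
At the point, J = [[30.0000, -22.7500], [7.0000, -20.0000]] (det J = -440.7500).
Solving J·Δ = −F gives Δ = (-0.8829, 0.6160).
Then the next iterate is (p, q)₁ = (1.6171, -1.3840).

(1.6171, -1.3840)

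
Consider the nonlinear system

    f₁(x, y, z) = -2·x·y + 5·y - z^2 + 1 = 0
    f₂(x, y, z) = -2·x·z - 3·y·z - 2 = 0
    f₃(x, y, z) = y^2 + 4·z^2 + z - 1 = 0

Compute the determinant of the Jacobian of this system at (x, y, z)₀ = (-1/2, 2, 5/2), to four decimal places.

J = [[-2·y, -2·x + 5, -2·z], [-2·z, -3·z, -2·x - 3·y], [0, 2·y, 8·z + 1]].
At the point, J = [[-4.0000, 6.0000, -5.0000], [-5.0000, -7.5000, -5.0000], [0.0000, 4.0000, 21.0000]].
det J = 1280.0000.

1280.0000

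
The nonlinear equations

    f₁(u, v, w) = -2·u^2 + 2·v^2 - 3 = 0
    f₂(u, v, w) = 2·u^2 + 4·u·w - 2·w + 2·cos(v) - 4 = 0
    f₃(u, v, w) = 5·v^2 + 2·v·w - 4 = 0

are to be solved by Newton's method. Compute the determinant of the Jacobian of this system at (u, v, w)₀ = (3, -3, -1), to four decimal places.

J = [[-4·u, 4·v, 0], [4·u + 4·w, -2·sin(v), 4·u - 2], [0, 10·v + 2·w, 2·v]].
At the point, J = [[-12.0000, -12.0000, 0.0000], [8.0000, 0.282240, 10.0000], [0.0000, -32.0000, -6.0000]].
det J = -4395.6787.

-4395.6787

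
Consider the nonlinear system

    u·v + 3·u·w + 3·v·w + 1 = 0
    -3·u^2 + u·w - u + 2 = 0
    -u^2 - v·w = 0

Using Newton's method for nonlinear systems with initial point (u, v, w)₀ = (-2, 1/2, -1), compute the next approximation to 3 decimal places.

(-1.543, 1.814, -1.714)

At (-2, 1/2, -1): F = (4.500, -6.000, -3.500).
Jacobian J = [[v + 3·w, u + 3·w, 3·u + 3·v], [-6·u + w - 1, 0, u], [-2·u, -w, -v]].
At the point, J = [[-2.500, -5.000, -4.500], [10.000, 0.000, -2.000], [4.000, 1.000, -0.500]] (det J = -35.000).
Solving J·Δ = −F gives Δ = (0.457, 1.314, -0.714).
Then the next iterate is (u, v, w)₁ = (-1.543, 1.814, -1.714).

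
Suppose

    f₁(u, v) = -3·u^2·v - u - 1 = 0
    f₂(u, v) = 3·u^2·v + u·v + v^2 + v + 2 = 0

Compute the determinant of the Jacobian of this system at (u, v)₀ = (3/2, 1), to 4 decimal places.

-45.0000

J = [[-6·u·v - 1, -3·u^2], [6·u·v + v, 3·u^2 + u + 2·v + 1]].
At the point, J = [[-10.0000, -6.7500], [10.0000, 11.2500]].
det J = -45.0000.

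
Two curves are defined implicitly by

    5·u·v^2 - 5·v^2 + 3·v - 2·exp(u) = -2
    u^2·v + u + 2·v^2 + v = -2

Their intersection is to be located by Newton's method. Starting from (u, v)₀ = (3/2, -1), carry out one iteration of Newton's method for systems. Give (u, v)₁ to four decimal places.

(11.3276, -24.2069)

At (3/2, -1): F = (-7.463378, 2.2500).
Jacobian J = [[5·v^2 - 2·exp(u), 10·u·v - 10·v + 3], [2·u·v + 1, u^2 + 4·v + 1]].
At the point, J = [[-3.963378, -2.0000], [-2.0000, -0.7500]] (det J = -1.027466).
Solving J·Δ = −F gives Δ = (9.8276, -23.2069).
Then the next iterate is (u, v)₁ = (11.3276, -24.2069).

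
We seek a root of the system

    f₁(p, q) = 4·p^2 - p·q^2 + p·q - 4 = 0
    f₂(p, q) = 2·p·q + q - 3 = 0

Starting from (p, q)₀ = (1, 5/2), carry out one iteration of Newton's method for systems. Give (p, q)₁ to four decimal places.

(0.7939, 1.3435)

At (1, 5/2): F = (-3.7500, 4.5000).
Jacobian J = [[8·p - q^2 + q, -2·p·q + p], [2·q, 2·p + 1]].
At the point, J = [[4.2500, -4.0000], [5.0000, 3.0000]] (det J = 32.7500).
Solving J·Δ = −F gives Δ = (-0.2061, -1.1565).
Then the next iterate is (p, q)₁ = (0.7939, 1.3435).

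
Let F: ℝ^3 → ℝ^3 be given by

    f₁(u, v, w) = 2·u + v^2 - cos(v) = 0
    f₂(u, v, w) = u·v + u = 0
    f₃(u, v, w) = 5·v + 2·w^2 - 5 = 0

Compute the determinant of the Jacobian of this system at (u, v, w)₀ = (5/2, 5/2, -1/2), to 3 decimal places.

J = [[2, 2·v + sin(v), 0], [v + 1, u, 0], [0, 5, 4·w]].
At the point, J = [[2.000, 5.59847, 0.000], [3.500, 2.500, 0.000], [0.000, 5.000, -2.000]].
det J = 29.189.

29.189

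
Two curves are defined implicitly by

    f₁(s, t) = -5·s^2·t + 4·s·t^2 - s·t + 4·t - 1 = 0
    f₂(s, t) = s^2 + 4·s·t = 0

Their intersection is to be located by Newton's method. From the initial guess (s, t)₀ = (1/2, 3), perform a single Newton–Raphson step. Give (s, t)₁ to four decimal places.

(0.2215, 1.6851)

At (1/2, 3): F = (23.7500, 6.2500).
Jacobian J = [[-10·s·t + 4·t^2 - t, -5·s^2 + 8·s·t - s + 4], [2·s + 4·t, 4·s]].
At the point, J = [[18.0000, 14.2500], [13.0000, 2.0000]] (det J = -149.2500).
Solving J·Δ = −F gives Δ = (-0.2785, -1.3149).
Then the next iterate is (s, t)₁ = (0.2215, 1.6851).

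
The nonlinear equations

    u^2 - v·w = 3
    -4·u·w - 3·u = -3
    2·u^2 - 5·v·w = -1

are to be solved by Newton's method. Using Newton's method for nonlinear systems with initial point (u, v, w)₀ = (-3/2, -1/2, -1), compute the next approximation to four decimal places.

(-2.5278, -2.2940, -1.0787)

At (-3/2, -1/2, -1): F = (-1.2500, 1.5000, 3.0000).
Jacobian J = [[2·u, -w, -v], [-4·w - 3, 0, -4·u], [4·u, -5·w, -5·v]].
At the point, J = [[-3.0000, 1.0000, 0.5000], [1.0000, 0.0000, 6.0000], [-6.0000, 5.0000, 2.5000]] (det J = 54.0000).
Solving J·Δ = −F gives Δ = (-1.0278, -1.7940, -0.0787).
Then the next iterate is (u, v, w)₁ = (-2.5278, -2.2940, -1.0787).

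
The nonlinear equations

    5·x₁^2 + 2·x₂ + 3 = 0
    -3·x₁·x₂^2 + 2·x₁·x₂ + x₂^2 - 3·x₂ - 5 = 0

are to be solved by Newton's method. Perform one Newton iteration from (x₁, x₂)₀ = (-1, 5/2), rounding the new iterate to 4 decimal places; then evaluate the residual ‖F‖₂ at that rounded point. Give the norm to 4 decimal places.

19.6937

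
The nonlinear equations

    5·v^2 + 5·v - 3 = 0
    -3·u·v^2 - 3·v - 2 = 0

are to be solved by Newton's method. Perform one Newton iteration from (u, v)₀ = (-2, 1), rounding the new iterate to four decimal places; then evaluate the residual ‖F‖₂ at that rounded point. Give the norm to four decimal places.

1.4669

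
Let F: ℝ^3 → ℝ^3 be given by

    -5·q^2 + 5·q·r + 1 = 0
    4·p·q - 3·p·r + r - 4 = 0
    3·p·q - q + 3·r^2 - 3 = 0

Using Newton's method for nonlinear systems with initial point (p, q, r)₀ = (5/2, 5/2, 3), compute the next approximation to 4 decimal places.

At (5/2, 5/2, 3): F = (7.2500, 1.5000, 40.2500).
Jacobian J = [[0, -10·q + 5·r, 5·q], [4·q - 3·r, 4·p, -3·p + 1], [3·q, 3·p - 1, 6·r]].
At the point, J = [[0.0000, -10.0000, 12.5000], [1.0000, 10.0000, -6.5000], [7.5000, 6.5000, 18.0000]] (det J = -188.7500).
Solving J·Δ = −F gives Δ = (-2.1818, -0.6434, -1.0947).
Then the next iterate is (p, q, r)₁ = (0.3182, 1.8566, 1.9053).

(0.3182, 1.8566, 1.9053)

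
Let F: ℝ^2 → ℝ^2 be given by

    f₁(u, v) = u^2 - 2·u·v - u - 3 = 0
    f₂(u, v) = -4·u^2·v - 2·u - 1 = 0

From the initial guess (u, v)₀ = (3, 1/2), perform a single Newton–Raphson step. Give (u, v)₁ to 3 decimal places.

(2.342, 0.061)

At (3, 1/2): F = (0.000, -25.000).
Jacobian J = [[2·u - 2·v - 1, -2·u], [-8·u·v - 2, -4·u^2]].
At the point, J = [[4.000, -6.000], [-14.000, -36.000]] (det J = -228.000).
Solving J·Δ = −F gives Δ = (-0.658, -0.439).
Then the next iterate is (u, v)₁ = (2.342, 0.061).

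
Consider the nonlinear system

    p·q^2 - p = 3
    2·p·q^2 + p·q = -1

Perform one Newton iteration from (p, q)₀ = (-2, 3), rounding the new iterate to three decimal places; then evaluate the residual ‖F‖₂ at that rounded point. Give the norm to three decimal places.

10.852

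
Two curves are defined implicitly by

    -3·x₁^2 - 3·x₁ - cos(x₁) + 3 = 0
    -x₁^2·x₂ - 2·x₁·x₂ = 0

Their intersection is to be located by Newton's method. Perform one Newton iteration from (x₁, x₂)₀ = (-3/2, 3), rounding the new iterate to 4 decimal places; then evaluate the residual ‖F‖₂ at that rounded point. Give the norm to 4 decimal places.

At (-3/2, 3): F = (0.679263, 2.2500).
Jacobian J = [[-6·x₁ + sin(x₁) - 3, 0], [-2·x₁·x₂ - 2·x₂, -x₁^2 - 2·x₁]].
At the point, J = [[5.002505, 0.0000], [3.0000, 0.7500]] (det J = 3.751879).
Solving J·Δ = −F gives Δ = (-0.1358, -2.4569).
Then the next iterate is (x₁, x₂)₁ = (-1.6358, 0.5431).
Re-evaluating at (-1.6358, 0.5431): F = (-0.055167, 0.323556), so ‖F‖₂ = 0.3282.

0.3282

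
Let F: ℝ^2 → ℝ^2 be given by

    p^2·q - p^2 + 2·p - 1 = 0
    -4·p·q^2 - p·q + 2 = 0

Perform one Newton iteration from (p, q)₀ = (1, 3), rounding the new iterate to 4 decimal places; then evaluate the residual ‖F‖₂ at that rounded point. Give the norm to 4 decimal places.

At (1, 3): F = (3.0000, -37.0000).
Jacobian J = [[2·p·q - 2·p + 2, p^2], [-4·q^2 - q, -8·p·q - p]].
At the point, J = [[6.0000, 1.0000], [-39.0000, -25.0000]] (det J = -111.0000).
Solving J·Δ = −F gives Δ = (-0.3423, -0.9459).
Then the next iterate is (p, q)₁ = (0.6577, 2.0541).
Re-evaluating at (0.6577, 2.0541): F = (0.771371, -10.451187), so ‖F‖₂ = 10.4796.

10.4796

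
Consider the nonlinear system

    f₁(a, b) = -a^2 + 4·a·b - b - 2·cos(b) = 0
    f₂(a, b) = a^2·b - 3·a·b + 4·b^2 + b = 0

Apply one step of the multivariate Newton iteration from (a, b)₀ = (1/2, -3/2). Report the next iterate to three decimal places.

(0.134, -0.824)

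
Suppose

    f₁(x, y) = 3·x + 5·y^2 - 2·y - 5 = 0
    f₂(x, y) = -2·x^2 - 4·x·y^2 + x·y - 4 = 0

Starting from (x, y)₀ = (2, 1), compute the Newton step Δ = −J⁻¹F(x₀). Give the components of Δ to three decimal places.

(-1.913, 0.217)

At (2, 1): F = (4.000, -18.000).
Jacobian J = [[3, 10·y - 2], [-4·x - 4·y^2 + y, -8·x·y + x]].
At the point, J = [[3.000, 8.000], [-11.000, -14.000]] (det J = 46.000).
Solving J·Δ = −F gives Δ = (-1.913, 0.217).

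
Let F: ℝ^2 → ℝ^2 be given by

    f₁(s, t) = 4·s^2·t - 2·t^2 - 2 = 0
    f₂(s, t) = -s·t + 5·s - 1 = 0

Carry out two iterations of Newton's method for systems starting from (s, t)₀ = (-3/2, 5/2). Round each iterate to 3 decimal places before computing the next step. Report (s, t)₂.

(-1.773, 5.625)

At (-3/2, 5/2): F = (8.000, -4.750).
Jacobian J = [[8·s·t, 4·s^2 - 4·t], [-t + 5, -s]].
At the point, J = [[-30.000, -1.000], [2.500, 1.500]] (det J = -42.500).
Solving J·Δ = −F gives Δ = (0.171, 2.882).
Then the next iterate is (s, t)₁ = (-1.329, 5.382).
Round to (-1.329, 5.382) and repeat: F = (-21.90821, -0.49232), J = [[-57.22142, -14.46304], [-0.382, 1.329]].
Δ = (-0.444, 0.243), so (s, t)₂ = (-1.773, 5.625).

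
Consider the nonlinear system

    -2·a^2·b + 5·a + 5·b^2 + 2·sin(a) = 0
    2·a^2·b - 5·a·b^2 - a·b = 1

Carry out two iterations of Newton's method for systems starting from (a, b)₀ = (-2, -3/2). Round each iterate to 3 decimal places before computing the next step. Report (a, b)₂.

(-1.632, -0.994)

At (-2, -3/2): F = (11.43141, 6.500).
Jacobian J = [[-4·a·b + 2·cos(a) + 5, -2·a^2 + 10·b], [4·a·b - 5·b^2 - b, 2·a^2 - 10·a·b - a]].
At the point, J = [[-7.83229, -23.000], [2.250, -20.000]] (det J = 208.39587).
Solving J·Δ = −F gives Δ = (0.380, 0.368).
Then the next iterate is (a, b)₁ = (-1.620, -1.132).
Round to (-1.620, -1.132) and repeat: F = (2.25118, 1.60405), J = [[-2.43373, -16.56880], [2.06024, -11.46960]].
Δ = (-0.012, 0.138), so (a, b)₂ = (-1.632, -0.994).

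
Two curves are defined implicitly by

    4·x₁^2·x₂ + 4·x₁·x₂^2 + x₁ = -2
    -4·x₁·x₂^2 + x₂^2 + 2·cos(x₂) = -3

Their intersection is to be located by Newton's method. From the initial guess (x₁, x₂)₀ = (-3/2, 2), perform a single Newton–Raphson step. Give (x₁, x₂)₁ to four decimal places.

(-0.7711, 1.2932)

At (-3/2, 2): F = (-5.5000, 30.167706).
Jacobian J = [[8·x₁·x₂ + 4·x₂^2 + 1, 4·x₁^2 + 8·x₁·x₂], [-4·x₂^2, -8·x₁·x₂ + 2·x₂ - 2·sin(x₂)]].
At the point, J = [[-7.0000, -15.0000], [-16.0000, 26.181405]] (det J = -423.269836).
Solving J·Δ = −F gives Δ = (0.7289, -0.7068).
Then the next iterate is (x₁, x₂)₁ = (-0.7711, 1.2932).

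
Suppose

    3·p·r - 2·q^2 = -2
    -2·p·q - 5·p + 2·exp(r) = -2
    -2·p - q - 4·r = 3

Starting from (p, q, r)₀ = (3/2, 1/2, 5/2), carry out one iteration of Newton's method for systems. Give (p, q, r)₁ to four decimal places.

At (3/2, 1/2, 5/2): F = (12.7500, 17.364988, -16.5000).
Jacobian J = [[3·r, -4·q, 3·p], [-2·q - 5, -2·p, 2·exp(r)], [-2, -1, -4]].
At the point, J = [[7.5000, -2.0000, 4.5000], [-6.0000, -3.0000, 24.364988], [-2.0000, -1.0000, -4.0000]] (det J = 418.197361).
Solving J·Δ = −F gives Δ = (-1.9797, -5.1858, -1.8387).
Then the next iterate is (p, q, r)₁ = (-0.4797, -4.6858, 0.6613).

(-0.4797, -4.6858, 0.6613)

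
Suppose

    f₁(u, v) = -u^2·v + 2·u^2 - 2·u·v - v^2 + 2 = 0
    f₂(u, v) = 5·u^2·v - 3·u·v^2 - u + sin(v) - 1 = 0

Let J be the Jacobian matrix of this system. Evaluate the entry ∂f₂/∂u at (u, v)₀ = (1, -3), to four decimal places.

-58.0000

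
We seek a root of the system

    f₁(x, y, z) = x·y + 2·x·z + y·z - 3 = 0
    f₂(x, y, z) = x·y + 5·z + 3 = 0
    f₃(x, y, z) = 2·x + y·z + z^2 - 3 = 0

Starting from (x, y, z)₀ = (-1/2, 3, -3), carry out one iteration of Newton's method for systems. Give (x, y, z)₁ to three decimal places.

At (-1/2, 3, -3): F = (-10.500, -13.500, -4.000).
Jacobian J = [[y + 2·z, x + z, 2·x + y], [y, x, 5], [2, z, y + 2·z]].
At the point, J = [[-3.000, -3.500, 2.000], [3.000, -0.500, 5.000], [2.000, -3.000, -3.000]] (det J = -132.000).
Solving J·Δ = −F gives Δ = (0.875, -2.659, 1.909).
Then the next iterate is (x, y, z)₁ = (0.375, 0.341, -1.091).

(0.375, 0.341, -1.091)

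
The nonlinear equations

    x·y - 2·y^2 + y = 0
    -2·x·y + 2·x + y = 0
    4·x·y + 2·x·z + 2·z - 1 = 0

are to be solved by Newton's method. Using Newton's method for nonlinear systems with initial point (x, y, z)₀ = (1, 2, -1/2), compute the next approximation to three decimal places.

(1.286, 1.429, -1.679)

At (1, 2, -1/2): F = (-4.000, 0.000, 5.000).
Jacobian J = [[y, x - 4·y + 1, 0], [-2·y + 2, -2·x + 1, 0], [4·y + 2·z, 4·x, 2·x + 2]].
At the point, J = [[2.000, -6.000, 0.000], [-2.000, -1.000, 0.000], [7.000, 4.000, 4.000]] (det J = -56.000).
Solving J·Δ = −F gives Δ = (0.286, -0.571, -1.179).
Then the next iterate is (x, y, z)₁ = (1.286, 1.429, -1.679).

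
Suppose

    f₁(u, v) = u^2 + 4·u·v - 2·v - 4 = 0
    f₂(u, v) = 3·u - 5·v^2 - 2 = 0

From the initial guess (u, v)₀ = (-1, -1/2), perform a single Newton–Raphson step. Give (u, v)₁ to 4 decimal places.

At (-1, -1/2): F = (0.0000, -6.2500).
Jacobian J = [[2·u + 4·v, 4·u - 2], [3, -10·v]].
At the point, J = [[-4.0000, -6.0000], [3.0000, 5.0000]] (det J = -2.0000).
Solving J·Δ = −F gives Δ = (-18.7500, 12.5000).
Then the next iterate is (u, v)₁ = (-19.7500, 12.0000).

(-19.7500, 12.0000)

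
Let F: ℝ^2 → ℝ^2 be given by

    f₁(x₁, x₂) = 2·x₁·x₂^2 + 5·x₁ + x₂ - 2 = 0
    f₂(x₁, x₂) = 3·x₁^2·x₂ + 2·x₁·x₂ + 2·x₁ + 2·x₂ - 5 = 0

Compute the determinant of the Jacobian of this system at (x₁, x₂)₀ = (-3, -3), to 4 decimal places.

J = [[2·x₂^2 + 5, 4·x₁·x₂ + 1], [6·x₁·x₂ + 2·x₂ + 2, 3·x₁^2 + 2·x₁ + 2]].
At the point, J = [[23.0000, 37.0000], [50.0000, 23.0000]].
det J = -1321.0000.

-1321.0000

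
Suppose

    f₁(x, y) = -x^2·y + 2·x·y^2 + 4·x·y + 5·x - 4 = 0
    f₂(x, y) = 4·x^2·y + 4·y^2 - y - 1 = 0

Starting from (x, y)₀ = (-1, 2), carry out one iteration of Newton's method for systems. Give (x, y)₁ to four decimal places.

At (-1, 2): F = (-27.0000, 21.0000).
Jacobian J = [[-2·x·y + 2·y^2 + 4·y + 5, -x^2 + 4·x·y + 4·x], [8·x·y, 4·x^2 + 8·y - 1]].
At the point, J = [[25.0000, -13.0000], [-16.0000, 19.0000]] (det J = 267.0000).
Solving J·Δ = −F gives Δ = (0.8989, -0.3483).
Then the next iterate is (x, y)₁ = (-0.1011, 1.6517).

(-0.1011, 1.6517)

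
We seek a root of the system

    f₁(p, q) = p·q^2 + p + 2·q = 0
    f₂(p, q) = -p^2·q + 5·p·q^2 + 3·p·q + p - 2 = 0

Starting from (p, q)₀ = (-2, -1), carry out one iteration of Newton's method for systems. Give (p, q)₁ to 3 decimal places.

(-0.615, -0.462)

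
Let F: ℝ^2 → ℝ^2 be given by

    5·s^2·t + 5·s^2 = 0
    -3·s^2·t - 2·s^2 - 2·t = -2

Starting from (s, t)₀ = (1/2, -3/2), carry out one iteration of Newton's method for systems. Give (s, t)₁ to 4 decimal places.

(1.9167, 1.8333)

At (1/2, -3/2): F = (-0.6250, 5.6250).
Jacobian J = [[10·s·t + 10·s, 5·s^2], [-6·s·t - 4·s, -3·s^2 - 2]].
At the point, J = [[-2.5000, 1.2500], [2.5000, -2.7500]] (det J = 3.7500).
Solving J·Δ = −F gives Δ = (1.4167, 3.3333).
Then the next iterate is (s, t)₁ = (1.9167, 1.8333).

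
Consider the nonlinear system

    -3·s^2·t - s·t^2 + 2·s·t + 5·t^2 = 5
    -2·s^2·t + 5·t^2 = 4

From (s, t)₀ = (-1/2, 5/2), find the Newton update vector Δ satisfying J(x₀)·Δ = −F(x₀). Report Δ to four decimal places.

(2.3385, -1.5385)

At (-1/2, 5/2): F = (25.0000, 26.0000).
Jacobian J = [[-6·s·t - t^2 + 2·t, -3·s^2 - 2·s·t + 2·s + 10·t], [-4·s·t, -2·s^2 + 10·t]].
At the point, J = [[6.2500, 25.7500], [5.0000, 24.5000]] (det J = 24.3750).
Solving J·Δ = −F gives Δ = (2.3385, -1.5385).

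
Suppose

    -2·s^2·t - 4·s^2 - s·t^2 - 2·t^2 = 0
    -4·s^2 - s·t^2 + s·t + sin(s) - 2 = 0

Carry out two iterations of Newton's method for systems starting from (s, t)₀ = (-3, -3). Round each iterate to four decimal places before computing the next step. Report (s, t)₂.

At (-3, -3): F = (27.0000, -2.141120).
Jacobian J = [[-4·s·t - 8·s - t^2, -2·s^2 - 2·s·t - 4·t], [-8·s - t^2 + t + cos(s), -2·s·t + s]].
At the point, J = [[-21.0000, -24.0000], [11.010008, -21.0000]] (det J = 705.240180).
Solving J·Δ = −F gives Δ = (0.8768, 0.3578).
Then the next iterate is (s, t)₁ = (-2.1232, -2.6422).
Round to (-2.1232, -2.6422) and repeat: F = (6.650134, -0.450732), J = [[-12.435297, -9.666995], [6.837444, -13.343038]].
Δ = (0.4012, 0.1718), so (s, t)₂ = (-1.7220, -2.4704).

(-1.7220, -2.4704)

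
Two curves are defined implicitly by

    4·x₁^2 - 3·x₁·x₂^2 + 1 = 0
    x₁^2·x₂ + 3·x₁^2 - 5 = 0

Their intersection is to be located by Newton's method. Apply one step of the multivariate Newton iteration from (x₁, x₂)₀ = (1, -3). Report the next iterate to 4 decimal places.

(4.5789, 2.0000)

At (1, -3): F = (-22.0000, -5.0000).
Jacobian J = [[8·x₁ - 3·x₂^2, -6·x₁·x₂], [2·x₁·x₂ + 6·x₁, x₁^2]].
At the point, J = [[-19.0000, 18.0000], [0.0000, 1.0000]] (det J = -19.0000).
Solving J·Δ = −F gives Δ = (3.5789, 5.0000).
Then the next iterate is (x₁, x₂)₁ = (4.5789, 2.0000).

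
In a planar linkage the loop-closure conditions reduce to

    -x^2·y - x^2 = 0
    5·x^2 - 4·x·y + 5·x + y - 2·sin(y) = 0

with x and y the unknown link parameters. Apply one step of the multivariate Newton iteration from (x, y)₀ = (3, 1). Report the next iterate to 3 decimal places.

(1.483, 1.023)

At (3, 1): F = (-18.000, 47.31706).
Jacobian J = [[-2·x·y - 2·x, -x^2], [10·x - 4·y + 5, -4·x - 2·cos(y) + 1]].
At the point, J = [[-12.000, -9.000], [31.000, -12.08060]] (det J = 423.96726).
Solving J·Δ = −F gives Δ = (-1.517, 0.023).
Then the next iterate is (x, y)₁ = (1.483, 1.023).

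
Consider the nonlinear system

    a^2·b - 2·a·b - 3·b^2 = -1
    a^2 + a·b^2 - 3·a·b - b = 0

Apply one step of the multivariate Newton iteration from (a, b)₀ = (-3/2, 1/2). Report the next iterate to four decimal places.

At (-3/2, 1/2): F = (2.8750, 3.6250).
Jacobian J = [[2·a·b - 2·b, a^2 - 2·a - 6·b], [2·a + b^2 - 3·b, 2·a·b - 3·a - 1]].
At the point, J = [[-2.5000, 2.2500], [-4.2500, 2.0000]] (det J = 4.5625).
Solving J·Δ = −F gives Δ = (0.5274, -0.6918).
Then the next iterate is (a, b)₁ = (-0.9726, -0.1918).

(-0.9726, -0.1918)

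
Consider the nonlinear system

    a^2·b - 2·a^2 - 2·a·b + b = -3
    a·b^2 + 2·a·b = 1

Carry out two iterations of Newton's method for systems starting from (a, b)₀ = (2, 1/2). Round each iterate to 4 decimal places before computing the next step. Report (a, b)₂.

(1.2320, 0.3499)

At (2, 1/2): F = (-4.5000, 1.5000).
Jacobian J = [[2·a·b - 4·a - 2·b, a^2 - 2·a + 1], [b^2 + 2·b, 2·a·b + 2·a]].
At the point, J = [[-7.0000, 1.0000], [1.2500, 6.0000]] (det J = -43.2500).
Solving J·Δ = −F gives Δ = (-0.6590, -0.1127).
Then the next iterate is (a, b)₁ = (1.3410, 0.3873).
Round to (1.3410, 0.3873) and repeat: F = (-0.551526, 0.239890), J = [[-5.099861, 0.116281], [0.924601, 3.720739]].
Δ = (-0.1090, -0.0374), so (a, b)₂ = (1.2320, 0.3499).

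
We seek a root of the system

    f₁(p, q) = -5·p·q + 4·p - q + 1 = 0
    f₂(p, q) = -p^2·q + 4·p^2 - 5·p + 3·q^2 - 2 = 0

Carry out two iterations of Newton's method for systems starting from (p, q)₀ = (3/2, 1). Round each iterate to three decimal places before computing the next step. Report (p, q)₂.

At (3/2, 1): F = (-1.500, 0.250).
Jacobian J = [[-5·q + 4, -5·p - 1], [-2·p·q + 8·p - 5, -p^2 + 6·q]].
At the point, J = [[-1.000, -8.500], [4.000, 3.750]] (det J = 30.250).
Solving J·Δ = −F gives Δ = (0.116, -0.190).
Then the next iterate is (p, q)₁ = (1.616, 0.810).
Round to (1.616, 0.810) and repeat: F = (0.10920, 0.21884), J = [[-0.050, -9.080], [5.31008, 2.24854]].
Δ = (-0.046, 0.012), so (p, q)₂ = (1.570, 0.822).

(1.570, 0.822)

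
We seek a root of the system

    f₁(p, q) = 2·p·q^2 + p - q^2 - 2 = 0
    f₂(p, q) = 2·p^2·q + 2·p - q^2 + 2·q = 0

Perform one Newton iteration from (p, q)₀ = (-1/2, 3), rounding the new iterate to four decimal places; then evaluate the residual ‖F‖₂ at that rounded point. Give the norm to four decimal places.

6.5746

At (-1/2, 3): F = (-20.5000, -2.5000).
Jacobian J = [[2·q^2 + 1, 4·p·q - 2·q], [4·p·q + 2, 2·p^2 - 2·q + 2]].
At the point, J = [[19.0000, -12.0000], [-4.0000, -3.5000]] (det J = -114.5000).
Solving J·Δ = −F gives Δ = (0.3646, -1.1310).
Then the next iterate is (p, q)₁ = (-0.1354, 1.8690).
Re-evaluating at (-0.1354, 1.8690): F = (-6.574509, 0.042568), so ‖F‖₂ = 6.5746.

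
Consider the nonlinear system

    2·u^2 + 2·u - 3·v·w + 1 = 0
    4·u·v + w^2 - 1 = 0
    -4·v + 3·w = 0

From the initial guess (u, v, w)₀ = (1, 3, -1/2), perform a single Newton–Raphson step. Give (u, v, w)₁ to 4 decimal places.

(1.0830, 0.0951, 0.1268)

At (1, 3, -1/2): F = (9.5000, 11.2500, -13.5000).
Jacobian J = [[4·u + 2, -3·w, -3·v], [4·v, 4·u, 2·w], [0, -4, 3]].
At the point, J = [[6.0000, 1.5000, -9.0000], [12.0000, 4.0000, -1.0000], [0.0000, -4.0000, 3.0000]] (det J = 426.0000).
Solving J·Δ = −F gives Δ = (0.0830, -2.9049, 0.6268).
Then the next iterate is (u, v, w)₁ = (1.0830, 0.0951, 0.1268).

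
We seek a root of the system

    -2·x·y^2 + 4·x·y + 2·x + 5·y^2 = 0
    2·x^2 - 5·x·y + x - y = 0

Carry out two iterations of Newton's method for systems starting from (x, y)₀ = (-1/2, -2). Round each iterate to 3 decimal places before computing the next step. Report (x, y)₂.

(-0.232, -0.556)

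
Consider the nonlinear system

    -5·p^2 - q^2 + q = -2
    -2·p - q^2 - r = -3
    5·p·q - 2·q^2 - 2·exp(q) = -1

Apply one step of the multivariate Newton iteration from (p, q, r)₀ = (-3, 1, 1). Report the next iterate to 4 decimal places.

At (-3, 1, 1): F = (-43.0000, 7.0000, -21.436564).
Jacobian J = [[-10·p, -2·q + 1, 0], [-2, -2·q, -1], [5·q, 5·p - 4·q - 2·exp(q), 0]].
At the point, J = [[30.0000, -1.0000, 0.0000], [-2.0000, -2.0000, -1.0000], [5.0000, -24.436564, 0.0000]] (det J = -728.096910).
Solving J·Δ = −F gives Δ = (1.4137, -0.5880, 5.3485).
Then the next iterate is (p, q, r)₁ = (-1.5863, 0.4120, 6.3485).

(-1.5863, 0.4120, 6.3485)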